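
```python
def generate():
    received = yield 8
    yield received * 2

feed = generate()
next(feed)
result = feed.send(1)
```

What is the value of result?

Step 1: next(feed) advances to first yield, producing 8.
Step 2: send(1) resumes, received = 1.
Step 3: yield received * 2 = 1 * 2 = 2.
Therefore result = 2.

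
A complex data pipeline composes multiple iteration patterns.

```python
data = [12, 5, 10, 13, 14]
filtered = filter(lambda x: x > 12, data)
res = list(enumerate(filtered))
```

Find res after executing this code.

Step 1: Filter [12, 5, 10, 13, 14] for > 12: [13, 14].
Step 2: enumerate re-indexes from 0: [(0, 13), (1, 14)].
Therefore res = [(0, 13), (1, 14)].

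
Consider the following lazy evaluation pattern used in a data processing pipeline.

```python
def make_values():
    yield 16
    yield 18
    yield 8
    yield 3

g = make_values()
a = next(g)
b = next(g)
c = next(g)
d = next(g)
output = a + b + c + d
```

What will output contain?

Step 1: Create generator and consume all values:
  a = next(g) = 16
  b = next(g) = 18
  c = next(g) = 8
  d = next(g) = 3
Step 2: output = 16 + 18 + 8 + 3 = 45.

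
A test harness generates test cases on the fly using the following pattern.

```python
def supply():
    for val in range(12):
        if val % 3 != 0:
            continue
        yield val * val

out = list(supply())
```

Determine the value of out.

Step 1: Only yield val**2 when val is divisible by 3:
  val=0: 0 % 3 == 0, yield 0**2 = 0
  val=3: 3 % 3 == 0, yield 3**2 = 9
  val=6: 6 % 3 == 0, yield 6**2 = 36
  val=9: 9 % 3 == 0, yield 9**2 = 81
Therefore out = [0, 9, 36, 81].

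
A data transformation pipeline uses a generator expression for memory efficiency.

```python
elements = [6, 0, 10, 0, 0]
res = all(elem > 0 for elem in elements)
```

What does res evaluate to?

Step 1: Check elem > 0 for each element in [6, 0, 10, 0, 0]:
  6 > 0: True
  0 > 0: False
  10 > 0: True
  0 > 0: False
  0 > 0: False
Step 2: all() returns False.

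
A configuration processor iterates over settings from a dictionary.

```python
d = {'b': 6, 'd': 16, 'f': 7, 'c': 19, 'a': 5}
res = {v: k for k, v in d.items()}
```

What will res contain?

Step 1: Invert dict (swap keys and values):
  'b': 6 -> 6: 'b'
  'd': 16 -> 16: 'd'
  'f': 7 -> 7: 'f'
  'c': 19 -> 19: 'c'
  'a': 5 -> 5: 'a'
Therefore res = {6: 'b', 16: 'd', 7: 'f', 19: 'c', 5: 'a'}.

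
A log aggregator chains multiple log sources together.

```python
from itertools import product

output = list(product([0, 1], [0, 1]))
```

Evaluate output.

Step 1: product([0, 1], [0, 1]) gives all pairs:
  (0, 0)
  (0, 1)
  (1, 0)
  (1, 1)
Therefore output = [(0, 0), (0, 1), (1, 0), (1, 1)].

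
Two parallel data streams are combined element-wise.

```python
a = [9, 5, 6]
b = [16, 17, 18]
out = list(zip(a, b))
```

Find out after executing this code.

Step 1: zip pairs elements at same index:
  Index 0: (9, 16)
  Index 1: (5, 17)
  Index 2: (6, 18)
Therefore out = [(9, 16), (5, 17), (6, 18)].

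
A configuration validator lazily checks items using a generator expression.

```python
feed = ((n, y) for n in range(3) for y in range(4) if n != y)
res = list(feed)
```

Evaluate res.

Step 1: Nested generator over range(3) x range(4) where n != y:
  (0, 0): excluded (n == y)
  (0, 1): included
  (0, 2): included
  (0, 3): included
  (1, 0): included
  (1, 1): excluded (n == y)
  (1, 2): included
  (1, 3): included
  (2, 0): included
  (2, 1): included
  (2, 2): excluded (n == y)
  (2, 3): included
Therefore res = [(0, 1), (0, 2), (0, 3), (1, 0), (1, 2), (1, 3), (2, 0), (2, 1), (2, 3)].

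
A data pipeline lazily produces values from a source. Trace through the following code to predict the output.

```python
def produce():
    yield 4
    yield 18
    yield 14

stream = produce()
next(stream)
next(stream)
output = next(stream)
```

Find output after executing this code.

Step 1: produce() creates a generator.
Step 2: next(stream) yields 4 (consumed and discarded).
Step 3: next(stream) yields 18 (consumed and discarded).
Step 4: next(stream) yields 14, assigned to output.
Therefore output = 14.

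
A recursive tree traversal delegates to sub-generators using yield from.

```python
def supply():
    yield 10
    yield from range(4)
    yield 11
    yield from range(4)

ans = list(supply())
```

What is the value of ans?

Step 1: Trace yields in order:
  yield 10
  yield 0
  yield 1
  yield 2
  yield 3
  yield 11
  yield 0
  yield 1
  yield 2
  yield 3
Therefore ans = [10, 0, 1, 2, 3, 11, 0, 1, 2, 3].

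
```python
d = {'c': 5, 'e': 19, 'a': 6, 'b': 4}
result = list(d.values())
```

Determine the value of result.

Step 1: d.values() returns the dictionary values in insertion order.
Therefore result = [5, 19, 6, 4].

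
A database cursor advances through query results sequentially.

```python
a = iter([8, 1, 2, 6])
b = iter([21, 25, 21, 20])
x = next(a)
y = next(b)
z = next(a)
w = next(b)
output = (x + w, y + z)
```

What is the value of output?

Step 1: a iterates [8, 1, 2, 6], b iterates [21, 25, 21, 20].
Step 2: x = next(a) = 8, y = next(b) = 21.
Step 3: z = next(a) = 1, w = next(b) = 25.
Step 4: output = (8 + 25, 21 + 1) = (33, 22).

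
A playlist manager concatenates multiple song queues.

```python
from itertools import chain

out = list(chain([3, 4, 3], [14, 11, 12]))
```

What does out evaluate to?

Step 1: chain() concatenates iterables: [3, 4, 3] + [14, 11, 12].
Therefore out = [3, 4, 3, 14, 11, 12].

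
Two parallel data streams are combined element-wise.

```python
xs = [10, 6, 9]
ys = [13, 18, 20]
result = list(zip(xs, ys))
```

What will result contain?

Step 1: zip pairs elements at same index:
  Index 0: (10, 13)
  Index 1: (6, 18)
  Index 2: (9, 20)
Therefore result = [(10, 13), (6, 18), (9, 20)].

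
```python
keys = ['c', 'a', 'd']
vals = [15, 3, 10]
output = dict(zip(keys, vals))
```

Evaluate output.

Step 1: zip pairs keys with values:
  'c' -> 15
  'a' -> 3
  'd' -> 10
Therefore output = {'c': 15, 'a': 3, 'd': 10}.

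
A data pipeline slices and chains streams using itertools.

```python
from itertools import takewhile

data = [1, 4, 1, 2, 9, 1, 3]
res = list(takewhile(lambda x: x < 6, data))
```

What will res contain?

Step 1: takewhile stops at first element >= 6:
  1 < 6: take
  4 < 6: take
  1 < 6: take
  2 < 6: take
  9 >= 6: stop
Therefore res = [1, 4, 1, 2].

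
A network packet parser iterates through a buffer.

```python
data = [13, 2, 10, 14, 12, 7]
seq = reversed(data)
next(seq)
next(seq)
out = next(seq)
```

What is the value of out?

Step 1: reversed([13, 2, 10, 14, 12, 7]) gives iterator: [7, 12, 14, 10, 2, 13].
Step 2: First next() = 7, second next() = 12.
Step 3: Third next() = 14.
Therefore out = 14.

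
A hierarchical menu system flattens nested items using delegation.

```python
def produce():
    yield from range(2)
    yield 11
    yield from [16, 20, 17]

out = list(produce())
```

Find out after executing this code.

Step 1: Trace yields in order:
  yield 0
  yield 1
  yield 11
  yield 16
  yield 20
  yield 17
Therefore out = [0, 1, 11, 16, 20, 17].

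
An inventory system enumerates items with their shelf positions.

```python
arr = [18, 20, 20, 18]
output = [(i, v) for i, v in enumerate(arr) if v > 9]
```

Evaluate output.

Step 1: Filter enumerate([18, 20, 20, 18]) keeping v > 9:
  (0, 18): 18 > 9, included
  (1, 20): 20 > 9, included
  (2, 20): 20 > 9, included
  (3, 18): 18 > 9, included
Therefore output = [(0, 18), (1, 20), (2, 20), (3, 18)].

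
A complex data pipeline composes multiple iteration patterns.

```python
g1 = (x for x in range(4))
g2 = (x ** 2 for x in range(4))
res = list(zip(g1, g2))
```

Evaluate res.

Step 1: g1 produces [0, 1, 2, 3].
Step 2: g2 produces [0, 1, 4, 9].
Step 3: zip pairs them: [(0, 0), (1, 1), (2, 4), (3, 9)].
Therefore res = [(0, 0), (1, 1), (2, 4), (3, 9)].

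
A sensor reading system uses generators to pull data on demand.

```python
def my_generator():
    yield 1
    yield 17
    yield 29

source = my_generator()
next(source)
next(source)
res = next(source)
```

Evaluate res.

Step 1: my_generator() creates a generator.
Step 2: next(source) yields 1 (consumed and discarded).
Step 3: next(source) yields 17 (consumed and discarded).
Step 4: next(source) yields 29, assigned to res.
Therefore res = 29.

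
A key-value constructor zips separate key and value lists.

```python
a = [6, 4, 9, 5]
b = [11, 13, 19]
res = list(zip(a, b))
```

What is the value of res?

Step 1: zip stops at shortest (len(a)=4, len(b)=3):
  Index 0: (6, 11)
  Index 1: (4, 13)
  Index 2: (9, 19)
Step 2: Last element of a (5) has no pair, dropped.
Therefore res = [(6, 11), (4, 13), (9, 19)].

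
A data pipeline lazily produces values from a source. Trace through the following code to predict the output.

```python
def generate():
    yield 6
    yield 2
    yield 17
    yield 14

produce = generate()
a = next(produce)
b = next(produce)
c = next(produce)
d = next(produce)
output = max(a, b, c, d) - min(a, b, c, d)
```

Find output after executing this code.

Step 1: Create generator and consume all values:
  a = next(produce) = 6
  b = next(produce) = 2
  c = next(produce) = 17
  d = next(produce) = 14
Step 2: max = 17, min = 2, output = 17 - 2 = 15.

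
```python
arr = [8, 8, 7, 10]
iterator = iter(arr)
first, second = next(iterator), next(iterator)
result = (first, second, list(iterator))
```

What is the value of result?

Step 1: Create iterator over [8, 8, 7, 10].
Step 2: first = 8, second = 8.
Step 3: Remaining elements: [7, 10].
Therefore result = (8, 8, [7, 10]).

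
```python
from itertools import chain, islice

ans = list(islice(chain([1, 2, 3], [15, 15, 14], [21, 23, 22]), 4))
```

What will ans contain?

Step 1: chain([1, 2, 3], [15, 15, 14], [21, 23, 22]) = [1, 2, 3, 15, 15, 14, 21, 23, 22].
Step 2: islice takes first 4 elements: [1, 2, 3, 15].
Therefore ans = [1, 2, 3, 15].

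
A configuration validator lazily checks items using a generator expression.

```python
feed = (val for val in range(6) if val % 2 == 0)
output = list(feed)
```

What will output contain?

Step 1: Filter range(6) keeping only even values:
  val=0: even, included
  val=1: odd, excluded
  val=2: even, included
  val=3: odd, excluded
  val=4: even, included
  val=5: odd, excluded
Therefore output = [0, 2, 4].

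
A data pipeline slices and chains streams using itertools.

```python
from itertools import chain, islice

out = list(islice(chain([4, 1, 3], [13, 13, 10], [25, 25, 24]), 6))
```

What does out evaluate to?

Step 1: chain([4, 1, 3], [13, 13, 10], [25, 25, 24]) = [4, 1, 3, 13, 13, 10, 25, 25, 24].
Step 2: islice takes first 6 elements: [4, 1, 3, 13, 13, 10].
Therefore out = [4, 1, 3, 13, 13, 10].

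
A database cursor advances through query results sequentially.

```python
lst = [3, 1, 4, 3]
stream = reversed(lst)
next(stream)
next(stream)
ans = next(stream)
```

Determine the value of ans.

Step 1: reversed([3, 1, 4, 3]) gives iterator: [3, 4, 1, 3].
Step 2: First next() = 3, second next() = 4.
Step 3: Third next() = 1.
Therefore ans = 1.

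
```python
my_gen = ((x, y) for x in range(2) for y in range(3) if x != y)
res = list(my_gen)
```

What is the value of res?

Step 1: Nested generator over range(2) x range(3) where x != y:
  (0, 0): excluded (x == y)
  (0, 1): included
  (0, 2): included
  (1, 0): included
  (1, 1): excluded (x == y)
  (1, 2): included
Therefore res = [(0, 1), (0, 2), (1, 0), (1, 2)].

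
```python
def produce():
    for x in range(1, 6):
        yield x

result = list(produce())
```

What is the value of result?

Step 1: The generator yields each value from range(1, 6).
Step 2: list() consumes all yields: [1, 2, 3, 4, 5].
Therefore result = [1, 2, 3, 4, 5].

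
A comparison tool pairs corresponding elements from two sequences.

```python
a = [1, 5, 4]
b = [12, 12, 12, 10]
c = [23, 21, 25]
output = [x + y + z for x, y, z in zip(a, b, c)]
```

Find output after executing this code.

Step 1: zip three lists (truncates to shortest, len=3):
  1 + 12 + 23 = 36
  5 + 12 + 21 = 38
  4 + 12 + 25 = 41
Therefore output = [36, 38, 41].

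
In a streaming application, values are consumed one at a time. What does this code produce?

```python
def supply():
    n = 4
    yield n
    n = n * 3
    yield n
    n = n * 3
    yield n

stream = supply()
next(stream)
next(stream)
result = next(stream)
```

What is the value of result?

Step 1: Trace through generator execution:
  Yield 1: n starts at 4, yield 4
  Yield 2: n = 4 * 3 = 12, yield 12
  Yield 3: n = 12 * 3 = 36, yield 36
Step 2: First next() gets 4, second next() gets the second value, third next() yields 36.
Therefore result = 36.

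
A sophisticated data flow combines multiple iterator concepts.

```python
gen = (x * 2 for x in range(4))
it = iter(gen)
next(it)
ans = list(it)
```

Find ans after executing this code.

Step 1: Generator produces [0, 2, 4, 6].
Step 2: next(it) consumes first element (0).
Step 3: list(it) collects remaining: [2, 4, 6].
Therefore ans = [2, 4, 6].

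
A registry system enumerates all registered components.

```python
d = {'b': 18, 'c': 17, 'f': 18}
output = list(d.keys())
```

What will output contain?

Step 1: d.keys() returns the dictionary keys in insertion order.
Therefore output = ['b', 'c', 'f'].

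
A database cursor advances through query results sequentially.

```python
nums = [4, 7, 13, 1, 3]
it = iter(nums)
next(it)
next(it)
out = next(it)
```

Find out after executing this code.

Step 1: Create iterator over [4, 7, 13, 1, 3].
Step 2: next() consumes 4.
Step 3: next() consumes 7.
Step 4: next() returns 13.
Therefore out = 13.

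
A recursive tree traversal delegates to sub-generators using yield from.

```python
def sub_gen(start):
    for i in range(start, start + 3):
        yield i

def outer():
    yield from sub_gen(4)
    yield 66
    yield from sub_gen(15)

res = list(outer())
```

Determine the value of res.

Step 1: outer() delegates to sub_gen(4):
  yield 4
  yield 5
  yield 6
Step 2: yield 66
Step 3: Delegates to sub_gen(15):
  yield 15
  yield 16
  yield 17
Therefore res = [4, 5, 6, 66, 15, 16, 17].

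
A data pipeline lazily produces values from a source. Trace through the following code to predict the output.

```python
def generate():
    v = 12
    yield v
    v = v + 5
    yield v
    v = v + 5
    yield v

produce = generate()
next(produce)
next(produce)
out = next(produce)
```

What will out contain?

Step 1: Trace through generator execution:
  Yield 1: v starts at 12, yield 12
  Yield 2: v = 12 + 5 = 17, yield 17
  Yield 3: v = 17 + 5 = 22, yield 22
Step 2: First next() gets 12, second next() gets the second value, third next() yields 22.
Therefore out = 22.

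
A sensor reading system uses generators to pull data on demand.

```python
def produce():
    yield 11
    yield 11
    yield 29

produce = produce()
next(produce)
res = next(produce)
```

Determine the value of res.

Step 1: produce() creates a generator.
Step 2: next(produce) yields 11 (consumed and discarded).
Step 3: next(produce) yields 11, assigned to res.
Therefore res = 11.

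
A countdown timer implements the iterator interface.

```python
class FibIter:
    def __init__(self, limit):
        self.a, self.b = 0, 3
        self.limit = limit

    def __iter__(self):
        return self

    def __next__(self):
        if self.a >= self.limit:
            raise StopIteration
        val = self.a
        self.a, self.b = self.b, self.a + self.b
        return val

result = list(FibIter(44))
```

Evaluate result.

Step 1: Fibonacci-like sequence (a=0, b=3) until >= 44:
  Yield 0, then a,b = 3,3
  Yield 3, then a,b = 3,6
  Yield 3, then a,b = 6,9
  Yield 6, then a,b = 9,15
  Yield 9, then a,b = 15,24
  Yield 15, then a,b = 24,39
  Yield 24, then a,b = 39,63
  Yield 39, then a,b = 63,102
Step 2: 63 >= 44, stop.
Therefore result = [0, 3, 3, 6, 9, 15, 24, 39].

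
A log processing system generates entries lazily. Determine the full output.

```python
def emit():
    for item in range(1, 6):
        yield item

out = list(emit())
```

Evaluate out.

Step 1: The generator yields each value from range(1, 6).
Step 2: list() consumes all yields: [1, 2, 3, 4, 5].
Therefore out = [1, 2, 3, 4, 5].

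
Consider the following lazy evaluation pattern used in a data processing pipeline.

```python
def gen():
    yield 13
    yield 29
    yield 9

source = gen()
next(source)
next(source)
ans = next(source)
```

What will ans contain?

Step 1: gen() creates a generator.
Step 2: next(source) yields 13 (consumed and discarded).
Step 3: next(source) yields 29 (consumed and discarded).
Step 4: next(source) yields 9, assigned to ans.
Therefore ans = 9.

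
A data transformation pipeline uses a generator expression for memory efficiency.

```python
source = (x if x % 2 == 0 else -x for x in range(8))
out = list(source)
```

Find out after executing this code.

Step 1: For each x in range(8), yield x if even, else -x:
  x=0: even, yield 0
  x=1: odd, yield -1
  x=2: even, yield 2
  x=3: odd, yield -3
  x=4: even, yield 4
  x=5: odd, yield -5
  x=6: even, yield 6
  x=7: odd, yield -7
Therefore out = [0, -1, 2, -3, 4, -5, 6, -7].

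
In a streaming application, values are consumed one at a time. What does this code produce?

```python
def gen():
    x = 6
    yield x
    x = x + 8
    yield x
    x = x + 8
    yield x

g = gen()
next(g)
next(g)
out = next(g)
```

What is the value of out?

Step 1: Trace through generator execution:
  Yield 1: x starts at 6, yield 6
  Yield 2: x = 6 + 8 = 14, yield 14
  Yield 3: x = 14 + 8 = 22, yield 22
Step 2: First next() gets 6, second next() gets the second value, third next() yields 22.
Therefore out = 22.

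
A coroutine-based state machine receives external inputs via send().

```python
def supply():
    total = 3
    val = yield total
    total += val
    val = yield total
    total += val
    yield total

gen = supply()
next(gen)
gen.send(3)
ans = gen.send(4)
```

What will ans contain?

Step 1: next() -> yield total=3.
Step 2: send(3) -> val=3, total = 3+3 = 6, yield 6.
Step 3: send(4) -> val=4, total = 6+4 = 10, yield 10.
Therefore ans = 10.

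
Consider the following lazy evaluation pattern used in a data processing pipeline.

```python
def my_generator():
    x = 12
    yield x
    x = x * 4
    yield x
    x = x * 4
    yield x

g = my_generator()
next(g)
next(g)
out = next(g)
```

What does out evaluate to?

Step 1: Trace through generator execution:
  Yield 1: x starts at 12, yield 12
  Yield 2: x = 12 * 4 = 48, yield 48
  Yield 3: x = 48 * 4 = 192, yield 192
Step 2: First next() gets 12, second next() gets the second value, third next() yields 192.
Therefore out = 192.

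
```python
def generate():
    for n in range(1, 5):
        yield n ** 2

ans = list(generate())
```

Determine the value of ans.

Step 1: For each n in range(1, 5), yield n**2:
  n=1: yield 1**2 = 1
  n=2: yield 2**2 = 4
  n=3: yield 3**2 = 9
  n=4: yield 4**2 = 16
Therefore ans = [1, 4, 9, 16].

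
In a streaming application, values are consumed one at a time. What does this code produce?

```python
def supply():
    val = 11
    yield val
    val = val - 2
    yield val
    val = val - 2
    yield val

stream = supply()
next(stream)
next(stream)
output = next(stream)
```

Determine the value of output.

Step 1: Trace through generator execution:
  Yield 1: val starts at 11, yield 11
  Yield 2: val = 11 - 2 = 9, yield 9
  Yield 3: val = 9 - 2 = 7, yield 7
Step 2: First next() gets 11, second next() gets the second value, third next() yields 7.
Therefore output = 7.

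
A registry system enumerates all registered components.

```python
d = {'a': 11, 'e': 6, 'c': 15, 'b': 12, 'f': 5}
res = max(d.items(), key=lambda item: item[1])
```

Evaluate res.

Step 1: Find item with maximum value:
  ('a', 11)
  ('e', 6)
  ('c', 15)
  ('b', 12)
  ('f', 5)
Step 2: Maximum value is 15 at key 'c'.
Therefore res = ('c', 15).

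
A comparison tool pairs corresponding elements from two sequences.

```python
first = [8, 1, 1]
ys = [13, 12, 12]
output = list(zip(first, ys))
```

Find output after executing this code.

Step 1: zip pairs elements at same index:
  Index 0: (8, 13)
  Index 1: (1, 12)
  Index 2: (1, 12)
Therefore output = [(8, 13), (1, 12), (1, 12)].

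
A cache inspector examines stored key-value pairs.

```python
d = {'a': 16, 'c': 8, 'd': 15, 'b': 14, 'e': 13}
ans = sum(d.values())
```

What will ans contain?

Step 1: d.values() = [16, 8, 15, 14, 13].
Step 2: sum = 66.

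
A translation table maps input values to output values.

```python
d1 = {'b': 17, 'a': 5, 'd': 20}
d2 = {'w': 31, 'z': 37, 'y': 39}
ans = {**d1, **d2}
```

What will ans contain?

Step 1: Merge d1 and d2 (d2 values override on key conflicts).
Step 2: d1 has keys ['b', 'a', 'd'], d2 has keys ['w', 'z', 'y'].
Therefore ans = {'b': 17, 'a': 5, 'd': 20, 'w': 31, 'z': 37, 'y': 39}.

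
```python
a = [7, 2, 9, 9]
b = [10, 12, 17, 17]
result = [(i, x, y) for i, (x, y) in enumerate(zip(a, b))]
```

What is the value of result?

Step 1: enumerate(zip(a, b)) gives index with paired elements:
  i=0: (7, 10)
  i=1: (2, 12)
  i=2: (9, 17)
  i=3: (9, 17)
Therefore result = [(0, 7, 10), (1, 2, 12), (2, 9, 17), (3, 9, 17)].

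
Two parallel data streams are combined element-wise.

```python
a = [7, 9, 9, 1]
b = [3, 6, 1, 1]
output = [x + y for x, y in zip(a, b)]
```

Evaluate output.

Step 1: Add corresponding elements:
  7 + 3 = 10
  9 + 6 = 15
  9 + 1 = 10
  1 + 1 = 2
Therefore output = [10, 15, 10, 2].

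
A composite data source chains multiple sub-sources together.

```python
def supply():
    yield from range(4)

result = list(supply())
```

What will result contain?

Step 1: yield from delegates to the iterable, yielding each element.
Step 2: Collected values: [0, 1, 2, 3].
Therefore result = [0, 1, 2, 3].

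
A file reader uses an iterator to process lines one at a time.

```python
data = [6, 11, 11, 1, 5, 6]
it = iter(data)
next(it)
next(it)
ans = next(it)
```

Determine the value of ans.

Step 1: Create iterator over [6, 11, 11, 1, 5, 6].
Step 2: next() consumes 6.
Step 3: next() consumes 11.
Step 4: next() returns 11.
Therefore ans = 11.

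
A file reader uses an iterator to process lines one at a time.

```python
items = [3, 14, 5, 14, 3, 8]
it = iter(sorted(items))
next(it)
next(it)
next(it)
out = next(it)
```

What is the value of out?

Step 1: sorted([3, 14, 5, 14, 3, 8]) = [3, 3, 5, 8, 14, 14].
Step 2: Create iterator and skip 3 elements.
Step 3: next() returns 8.
Therefore out = 8.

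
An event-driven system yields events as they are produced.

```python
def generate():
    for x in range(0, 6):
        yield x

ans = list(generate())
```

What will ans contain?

Step 1: The generator yields each value from range(0, 6).
Step 2: list() consumes all yields: [0, 1, 2, 3, 4, 5].
Therefore ans = [0, 1, 2, 3, 4, 5].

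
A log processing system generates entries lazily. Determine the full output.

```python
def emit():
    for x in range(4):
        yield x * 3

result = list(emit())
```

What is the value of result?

Step 1: For each x in range(4), yield x * 3:
  x=0: yield 0 * 3 = 0
  x=1: yield 1 * 3 = 3
  x=2: yield 2 * 3 = 6
  x=3: yield 3 * 3 = 9
Therefore result = [0, 3, 6, 9].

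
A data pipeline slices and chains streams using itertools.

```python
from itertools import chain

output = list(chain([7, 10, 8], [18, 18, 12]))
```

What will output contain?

Step 1: chain() concatenates iterables: [7, 10, 8] + [18, 18, 12].
Therefore output = [7, 10, 8, 18, 18, 12].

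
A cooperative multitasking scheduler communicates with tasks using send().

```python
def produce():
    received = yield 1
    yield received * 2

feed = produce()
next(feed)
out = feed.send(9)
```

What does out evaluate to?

Step 1: next(feed) advances to first yield, producing 1.
Step 2: send(9) resumes, received = 9.
Step 3: yield received * 2 = 9 * 2 = 18.
Therefore out = 18.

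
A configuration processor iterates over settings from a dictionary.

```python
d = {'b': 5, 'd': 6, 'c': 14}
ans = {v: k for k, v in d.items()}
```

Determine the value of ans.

Step 1: Invert dict (swap keys and values):
  'b': 5 -> 5: 'b'
  'd': 6 -> 6: 'd'
  'c': 14 -> 14: 'c'
Therefore ans = {5: 'b', 6: 'd', 14: 'c'}.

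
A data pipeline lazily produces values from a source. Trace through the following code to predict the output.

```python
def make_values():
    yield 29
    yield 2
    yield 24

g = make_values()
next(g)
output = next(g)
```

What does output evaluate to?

Step 1: make_values() creates a generator.
Step 2: next(g) yields 29 (consumed and discarded).
Step 3: next(g) yields 2, assigned to output.
Therefore output = 2.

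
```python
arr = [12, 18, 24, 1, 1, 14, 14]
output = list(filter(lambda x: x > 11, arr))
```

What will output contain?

Step 1: Filter elements > 11:
  12: kept
  18: kept
  24: kept
  1: removed
  1: removed
  14: kept
  14: kept
Therefore output = [12, 18, 24, 14, 14].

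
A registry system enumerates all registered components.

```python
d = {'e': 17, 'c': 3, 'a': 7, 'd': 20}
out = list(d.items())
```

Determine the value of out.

Step 1: d.items() returns (key, value) pairs in insertion order.
Therefore out = [('e', 17), ('c', 3), ('a', 7), ('d', 20)].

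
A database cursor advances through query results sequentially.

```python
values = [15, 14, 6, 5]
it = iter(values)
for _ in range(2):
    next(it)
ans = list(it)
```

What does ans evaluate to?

Step 1: Create iterator over [15, 14, 6, 5].
Step 2: Advance 2 positions (consuming [15, 14]).
Step 3: list() collects remaining elements: [6, 5].
Therefore ans = [6, 5].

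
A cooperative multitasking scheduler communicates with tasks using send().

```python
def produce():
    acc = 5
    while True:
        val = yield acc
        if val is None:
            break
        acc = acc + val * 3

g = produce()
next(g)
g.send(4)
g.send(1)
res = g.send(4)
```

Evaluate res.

Step 1: next() -> yield acc=5.
Step 2: send(4) -> val=4, acc = 5 + 4*3 = 17, yield 17.
Step 3: send(1) -> val=1, acc = 17 + 1*3 = 20, yield 20.
Step 4: send(4) -> val=4, acc = 20 + 4*3 = 32, yield 32.
Therefore res = 32.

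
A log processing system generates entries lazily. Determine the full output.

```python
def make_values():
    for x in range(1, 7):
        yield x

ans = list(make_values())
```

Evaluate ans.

Step 1: The generator yields each value from range(1, 7).
Step 2: list() consumes all yields: [1, 2, 3, 4, 5, 6].
Therefore ans = [1, 2, 3, 4, 5, 6].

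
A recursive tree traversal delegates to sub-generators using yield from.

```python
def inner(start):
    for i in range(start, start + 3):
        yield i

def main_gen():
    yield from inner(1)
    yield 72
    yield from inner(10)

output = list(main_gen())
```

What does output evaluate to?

Step 1: main_gen() delegates to inner(1):
  yield 1
  yield 2
  yield 3
Step 2: yield 72
Step 3: Delegates to inner(10):
  yield 10
  yield 11
  yield 12
Therefore output = [1, 2, 3, 72, 10, 11, 12].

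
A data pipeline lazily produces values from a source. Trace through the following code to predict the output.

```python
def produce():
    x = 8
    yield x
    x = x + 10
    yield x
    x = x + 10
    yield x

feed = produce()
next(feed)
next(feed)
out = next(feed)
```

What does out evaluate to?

Step 1: Trace through generator execution:
  Yield 1: x starts at 8, yield 8
  Yield 2: x = 8 + 10 = 18, yield 18
  Yield 3: x = 18 + 10 = 28, yield 28
Step 2: First next() gets 8, second next() gets the second value, third next() yields 28.
Therefore out = 28.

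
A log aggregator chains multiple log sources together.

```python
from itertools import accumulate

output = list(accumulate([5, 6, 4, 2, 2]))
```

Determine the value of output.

Step 1: accumulate computes running sums:
  + 5 = 5
  + 6 = 11
  + 4 = 15
  + 2 = 17
  + 2 = 19
Therefore output = [5, 11, 15, 17, 19].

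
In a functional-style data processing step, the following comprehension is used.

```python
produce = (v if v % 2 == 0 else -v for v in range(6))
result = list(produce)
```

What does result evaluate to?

Step 1: For each v in range(6), yield v if even, else -v:
  v=0: even, yield 0
  v=1: odd, yield -1
  v=2: even, yield 2
  v=3: odd, yield -3
  v=4: even, yield 4
  v=5: odd, yield -5
Therefore result = [0, -1, 2, -3, 4, -5].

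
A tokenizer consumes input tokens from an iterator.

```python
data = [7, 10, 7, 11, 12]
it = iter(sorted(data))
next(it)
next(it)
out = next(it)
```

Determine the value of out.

Step 1: sorted([7, 10, 7, 11, 12]) = [7, 7, 10, 11, 12].
Step 2: Create iterator and skip 2 elements.
Step 3: next() returns 10.
Therefore out = 10.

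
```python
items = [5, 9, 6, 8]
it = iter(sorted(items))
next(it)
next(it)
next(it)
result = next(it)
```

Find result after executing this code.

Step 1: sorted([5, 9, 6, 8]) = [5, 6, 8, 9].
Step 2: Create iterator and skip 3 elements.
Step 3: next() returns 9.
Therefore result = 9.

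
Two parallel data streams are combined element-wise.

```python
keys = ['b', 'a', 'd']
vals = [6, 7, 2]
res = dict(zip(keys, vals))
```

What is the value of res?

Step 1: zip pairs keys with values:
  'b' -> 6
  'a' -> 7
  'd' -> 2
Therefore res = {'b': 6, 'a': 7, 'd': 2}.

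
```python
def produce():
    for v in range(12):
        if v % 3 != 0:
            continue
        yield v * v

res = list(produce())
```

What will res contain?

Step 1: Only yield v**2 when v is divisible by 3:
  v=0: 0 % 3 == 0, yield 0**2 = 0
  v=3: 3 % 3 == 0, yield 3**2 = 9
  v=6: 6 % 3 == 0, yield 6**2 = 36
  v=9: 9 % 3 == 0, yield 9**2 = 81
Therefore res = [0, 9, 36, 81].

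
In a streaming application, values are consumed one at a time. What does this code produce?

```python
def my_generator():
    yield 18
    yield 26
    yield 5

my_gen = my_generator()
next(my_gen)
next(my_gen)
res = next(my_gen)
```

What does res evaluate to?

Step 1: my_generator() creates a generator.
Step 2: next(my_gen) yields 18 (consumed and discarded).
Step 3: next(my_gen) yields 26 (consumed and discarded).
Step 4: next(my_gen) yields 5, assigned to res.
Therefore res = 5.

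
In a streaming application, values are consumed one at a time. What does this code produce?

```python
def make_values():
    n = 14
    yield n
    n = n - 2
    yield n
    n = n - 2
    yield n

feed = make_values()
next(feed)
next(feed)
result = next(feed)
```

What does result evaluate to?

Step 1: Trace through generator execution:
  Yield 1: n starts at 14, yield 14
  Yield 2: n = 14 - 2 = 12, yield 12
  Yield 3: n = 12 - 2 = 10, yield 10
Step 2: First next() gets 14, second next() gets the second value, third next() yields 10.
Therefore result = 10.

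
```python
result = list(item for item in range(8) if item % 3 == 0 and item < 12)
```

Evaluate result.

Step 1: Filter range(8) where item % 3 == 0 and item < 12:
  item=0: both conditions met, included
  item=1: excluded (1 % 3 != 0)
  item=2: excluded (2 % 3 != 0)
  item=3: both conditions met, included
  item=4: excluded (4 % 3 != 0)
  item=5: excluded (5 % 3 != 0)
  item=6: both conditions met, included
  item=7: excluded (7 % 3 != 0)
Therefore result = [0, 3, 6].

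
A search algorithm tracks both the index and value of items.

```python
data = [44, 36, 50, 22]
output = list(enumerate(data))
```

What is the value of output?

Step 1: enumerate pairs each element with its index:
  (0, 44)
  (1, 36)
  (2, 50)
  (3, 22)
Therefore output = [(0, 44), (1, 36), (2, 50), (3, 22)].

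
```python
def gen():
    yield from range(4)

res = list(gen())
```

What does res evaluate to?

Step 1: yield from delegates to the iterable, yielding each element.
Step 2: Collected values: [0, 1, 2, 3].
Therefore res = [0, 1, 2, 3].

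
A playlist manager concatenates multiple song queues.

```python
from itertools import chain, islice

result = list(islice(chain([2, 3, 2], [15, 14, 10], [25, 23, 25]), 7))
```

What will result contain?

Step 1: chain([2, 3, 2], [15, 14, 10], [25, 23, 25]) = [2, 3, 2, 15, 14, 10, 25, 23, 25].
Step 2: islice takes first 7 elements: [2, 3, 2, 15, 14, 10, 25].
Therefore result = [2, 3, 2, 15, 14, 10, 25].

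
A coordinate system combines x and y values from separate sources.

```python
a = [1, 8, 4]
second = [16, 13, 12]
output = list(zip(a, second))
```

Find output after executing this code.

Step 1: zip pairs elements at same index:
  Index 0: (1, 16)
  Index 1: (8, 13)
  Index 2: (4, 12)
Therefore output = [(1, 16), (8, 13), (4, 12)].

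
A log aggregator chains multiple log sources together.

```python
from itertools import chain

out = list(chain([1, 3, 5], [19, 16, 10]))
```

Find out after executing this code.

Step 1: chain() concatenates iterables: [1, 3, 5] + [19, 16, 10].
Therefore out = [1, 3, 5, 19, 16, 10].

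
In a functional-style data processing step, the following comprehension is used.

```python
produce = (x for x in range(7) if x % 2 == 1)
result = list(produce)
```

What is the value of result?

Step 1: Filter range(7) keeping only odd values:
  x=0: even, excluded
  x=1: odd, included
  x=2: even, excluded
  x=3: odd, included
  x=4: even, excluded
  x=5: odd, included
  x=6: even, excluded
Therefore result = [1, 3, 5].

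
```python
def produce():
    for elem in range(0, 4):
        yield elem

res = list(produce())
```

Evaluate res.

Step 1: The generator yields each value from range(0, 4).
Step 2: list() consumes all yields: [0, 1, 2, 3].
Therefore res = [0, 1, 2, 3].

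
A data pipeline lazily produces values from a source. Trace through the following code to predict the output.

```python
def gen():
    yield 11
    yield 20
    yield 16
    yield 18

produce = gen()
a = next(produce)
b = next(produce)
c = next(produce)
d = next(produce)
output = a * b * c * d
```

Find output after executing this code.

Step 1: Create generator and consume all values:
  a = next(produce) = 11
  b = next(produce) = 20
  c = next(produce) = 16
  d = next(produce) = 18
Step 2: output = 11 * 20 * 16 * 18 = 63360.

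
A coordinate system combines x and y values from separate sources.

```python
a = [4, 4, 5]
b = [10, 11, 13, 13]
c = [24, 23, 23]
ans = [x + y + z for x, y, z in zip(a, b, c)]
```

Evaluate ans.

Step 1: zip three lists (truncates to shortest, len=3):
  4 + 10 + 24 = 38
  4 + 11 + 23 = 38
  5 + 13 + 23 = 41
Therefore ans = [38, 38, 41].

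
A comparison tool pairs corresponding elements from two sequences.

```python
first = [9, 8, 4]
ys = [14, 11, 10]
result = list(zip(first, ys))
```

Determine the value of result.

Step 1: zip pairs elements at same index:
  Index 0: (9, 14)
  Index 1: (8, 11)
  Index 2: (4, 10)
Therefore result = [(9, 14), (8, 11), (4, 10)].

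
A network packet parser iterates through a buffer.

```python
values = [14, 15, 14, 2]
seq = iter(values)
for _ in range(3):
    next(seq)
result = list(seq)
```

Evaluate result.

Step 1: Create iterator over [14, 15, 14, 2].
Step 2: Advance 3 positions (consuming [14, 15, 14]).
Step 3: list() collects remaining elements: [2].
Therefore result = [2].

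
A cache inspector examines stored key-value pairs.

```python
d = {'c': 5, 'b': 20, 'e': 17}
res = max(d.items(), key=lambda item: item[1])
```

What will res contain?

Step 1: Find item with maximum value:
  ('c', 5)
  ('b', 20)
  ('e', 17)
Step 2: Maximum value is 20 at key 'b'.
Therefore res = ('b', 20).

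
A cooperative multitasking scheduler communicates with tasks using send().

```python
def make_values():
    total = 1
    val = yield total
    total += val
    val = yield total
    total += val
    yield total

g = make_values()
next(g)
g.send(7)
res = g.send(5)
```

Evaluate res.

Step 1: next() -> yield total=1.
Step 2: send(7) -> val=7, total = 1+7 = 8, yield 8.
Step 3: send(5) -> val=5, total = 8+5 = 13, yield 13.
Therefore res = 13.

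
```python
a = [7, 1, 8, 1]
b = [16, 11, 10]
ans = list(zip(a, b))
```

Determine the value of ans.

Step 1: zip stops at shortest (len(a)=4, len(b)=3):
  Index 0: (7, 16)
  Index 1: (1, 11)
  Index 2: (8, 10)
Step 2: Last element of a (1) has no pair, dropped.
Therefore ans = [(7, 16), (1, 11), (8, 10)].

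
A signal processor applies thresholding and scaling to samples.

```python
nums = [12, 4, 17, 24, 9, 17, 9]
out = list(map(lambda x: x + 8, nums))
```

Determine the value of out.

Step 1: Apply lambda x: x + 8 to each element:
  12 -> 20
  4 -> 12
  17 -> 25
  24 -> 32
  9 -> 17
  17 -> 25
  9 -> 17
Therefore out = [20, 12, 25, 32, 17, 25, 17].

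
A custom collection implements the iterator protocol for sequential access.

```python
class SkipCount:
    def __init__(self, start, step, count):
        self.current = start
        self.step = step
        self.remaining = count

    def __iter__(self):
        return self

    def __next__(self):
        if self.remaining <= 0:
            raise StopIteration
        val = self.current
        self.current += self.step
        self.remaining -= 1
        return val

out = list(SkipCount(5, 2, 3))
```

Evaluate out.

Step 1: SkipCount starts at 5, increments by 2, for 3 steps:
  Yield 5, then current += 2
  Yield 7, then current += 2
  Yield 9, then current += 2
Therefore out = [5, 7, 9].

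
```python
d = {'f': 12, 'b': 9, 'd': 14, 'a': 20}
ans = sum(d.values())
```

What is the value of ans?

Step 1: d.values() = [12, 9, 14, 20].
Step 2: sum = 55.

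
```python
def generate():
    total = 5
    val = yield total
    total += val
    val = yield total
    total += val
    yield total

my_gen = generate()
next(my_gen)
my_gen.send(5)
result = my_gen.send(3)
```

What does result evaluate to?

Step 1: next() -> yield total=5.
Step 2: send(5) -> val=5, total = 5+5 = 10, yield 10.
Step 3: send(3) -> val=3, total = 10+3 = 13, yield 13.
Therefore result = 13.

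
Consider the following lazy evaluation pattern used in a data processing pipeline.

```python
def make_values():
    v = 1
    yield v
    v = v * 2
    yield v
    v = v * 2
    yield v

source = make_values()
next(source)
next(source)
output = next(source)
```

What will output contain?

Step 1: Trace through generator execution:
  Yield 1: v starts at 1, yield 1
  Yield 2: v = 1 * 2 = 2, yield 2
  Yield 3: v = 2 * 2 = 4, yield 4
Step 2: First next() gets 1, second next() gets the second value, third next() yields 4.
Therefore output = 4.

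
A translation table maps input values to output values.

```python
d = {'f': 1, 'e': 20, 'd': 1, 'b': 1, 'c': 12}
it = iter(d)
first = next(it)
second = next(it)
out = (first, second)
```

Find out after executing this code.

Step 1: iter(d) iterates over keys: ['f', 'e', 'd', 'b', 'c'].
Step 2: first = next(it) = 'f', second = next(it) = 'e'.
Therefore out = ('f', 'e').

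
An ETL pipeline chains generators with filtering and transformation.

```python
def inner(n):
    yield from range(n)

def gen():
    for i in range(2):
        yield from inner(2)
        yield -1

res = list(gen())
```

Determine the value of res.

Step 1: For each i in range(2):
  i=0: yield from inner(2) -> [0, 1], then yield -1
  i=1: yield from inner(2) -> [0, 1], then yield -1
Therefore res = [0, 1, -1, 0, 1, -1].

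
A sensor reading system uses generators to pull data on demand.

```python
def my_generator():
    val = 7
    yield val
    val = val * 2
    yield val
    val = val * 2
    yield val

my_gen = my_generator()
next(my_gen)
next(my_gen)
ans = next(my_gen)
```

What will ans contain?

Step 1: Trace through generator execution:
  Yield 1: val starts at 7, yield 7
  Yield 2: val = 7 * 2 = 14, yield 14
  Yield 3: val = 14 * 2 = 28, yield 28
Step 2: First next() gets 7, second next() gets the second value, third next() yields 28.
Therefore ans = 28.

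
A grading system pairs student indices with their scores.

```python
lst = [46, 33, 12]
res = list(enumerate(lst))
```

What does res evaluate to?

Step 1: enumerate pairs each element with its index:
  (0, 46)
  (1, 33)
  (2, 12)
Therefore res = [(0, 46), (1, 33), (2, 12)].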